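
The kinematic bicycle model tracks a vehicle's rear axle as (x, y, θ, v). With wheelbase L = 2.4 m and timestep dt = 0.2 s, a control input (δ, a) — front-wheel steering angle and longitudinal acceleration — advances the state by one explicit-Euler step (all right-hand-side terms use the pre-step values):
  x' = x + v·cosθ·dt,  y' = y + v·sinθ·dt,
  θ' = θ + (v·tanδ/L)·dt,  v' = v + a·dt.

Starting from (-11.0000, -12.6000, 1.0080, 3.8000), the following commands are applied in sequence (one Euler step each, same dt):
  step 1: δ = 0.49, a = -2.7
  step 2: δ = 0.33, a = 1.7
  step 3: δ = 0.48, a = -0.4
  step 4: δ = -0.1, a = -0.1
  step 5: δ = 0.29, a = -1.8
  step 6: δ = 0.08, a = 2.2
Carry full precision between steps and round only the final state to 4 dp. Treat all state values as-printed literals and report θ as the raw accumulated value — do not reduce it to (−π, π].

after step 1 (δ=0.49, a=-2.7): (-10.594499, -11.957218, 1.176906, 3.260000)
after step 2 (δ=0.33, a=1.7): (-10.344273, -11.355146, 1.269959, 3.600000)
after step 3 (δ=0.48, a=-0.4): (-10.130922, -10.667482, 1.426142, 3.520000)
after step 4 (δ=-0.1, a=-0.1): (-10.029440, -9.970835, 1.396711, 3.500000)
after step 5 (δ=0.29, a=-1.8): (-9.908195, -9.281415, 1.483748, 3.140000)
after step 6 (δ=0.08, a=2.2): (-9.853597, -8.655793, 1.504726, 3.580000)

(-9.8536, -8.6558, 1.5047, 3.5800)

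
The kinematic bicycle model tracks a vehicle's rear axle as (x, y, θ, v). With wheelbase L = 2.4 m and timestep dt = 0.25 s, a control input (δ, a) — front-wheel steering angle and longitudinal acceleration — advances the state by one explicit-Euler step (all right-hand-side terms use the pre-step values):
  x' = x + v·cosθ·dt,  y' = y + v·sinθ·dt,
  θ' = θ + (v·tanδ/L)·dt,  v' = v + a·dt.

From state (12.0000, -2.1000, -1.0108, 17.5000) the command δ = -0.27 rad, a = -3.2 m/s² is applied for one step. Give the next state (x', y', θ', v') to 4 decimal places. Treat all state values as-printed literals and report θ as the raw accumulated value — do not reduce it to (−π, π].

(14.3239, -5.8067, -1.5153, 16.7000)

x' = 12.0000 + 17.5000·cos(-1.0108)·0.25 = 14.3239
y' = -2.1000 + 17.5000·sin(-1.0108)·0.25 = -5.8067
θ' = -1.0108 + (17.5000/2.4)·tan(-0.27)·0.25 = -1.5153
v' = 17.5000 − 3.2000·0.25 = 16.7000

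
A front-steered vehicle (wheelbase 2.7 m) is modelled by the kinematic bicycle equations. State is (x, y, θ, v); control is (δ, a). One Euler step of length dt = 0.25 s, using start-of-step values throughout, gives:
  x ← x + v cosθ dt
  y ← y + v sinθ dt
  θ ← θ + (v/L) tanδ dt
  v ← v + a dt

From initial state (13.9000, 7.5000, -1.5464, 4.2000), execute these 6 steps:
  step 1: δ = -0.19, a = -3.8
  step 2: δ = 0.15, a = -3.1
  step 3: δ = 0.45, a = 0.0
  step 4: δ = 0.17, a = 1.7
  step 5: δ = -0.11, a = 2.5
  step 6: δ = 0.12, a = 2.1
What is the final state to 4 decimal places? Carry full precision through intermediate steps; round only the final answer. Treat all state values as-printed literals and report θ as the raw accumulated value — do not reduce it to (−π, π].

after step 1 (δ=-0.19, a=-3.8): (13.925614, 6.450312, -1.621191, 3.250000)
after step 2 (δ=0.15, a=-3.1): (13.884685, 5.638844, -1.575711, 2.475000)
after step 3 (δ=0.45, a=0.0): (13.881645, 5.020101, -1.465010, 2.475000)
after step 4 (δ=0.17, a=1.7): (13.946978, 4.404810, -1.425672, 2.900000)
after step 5 (δ=-0.11, a=2.5): (14.051823, 3.687432, -1.455329, 3.525000)
after step 6 (δ=0.12, a=2.1): (14.153353, 2.812050, -1.415973, 4.050000)

(14.1534, 2.8120, -1.4160, 4.0500)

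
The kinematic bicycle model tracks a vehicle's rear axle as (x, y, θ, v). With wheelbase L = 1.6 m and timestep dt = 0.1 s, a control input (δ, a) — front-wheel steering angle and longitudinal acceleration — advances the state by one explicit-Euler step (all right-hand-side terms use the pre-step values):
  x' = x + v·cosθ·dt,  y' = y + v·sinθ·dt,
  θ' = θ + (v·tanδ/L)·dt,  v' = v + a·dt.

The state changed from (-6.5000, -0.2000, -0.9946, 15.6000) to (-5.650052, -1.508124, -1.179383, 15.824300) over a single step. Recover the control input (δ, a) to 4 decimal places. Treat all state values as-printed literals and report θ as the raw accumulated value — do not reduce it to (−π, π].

δ = -0.1873, a = 2.2430

a = (v'−v)/dt = (0.224300)/0.1 = 2.2430
Δθ = θ'−θ = -0.184783;  (v·dt/L) = 15.6000·0.1/1.6 = 0.975000
tan δ = Δθ·L/(v·dt) = -0.189521  →  δ = -0.1873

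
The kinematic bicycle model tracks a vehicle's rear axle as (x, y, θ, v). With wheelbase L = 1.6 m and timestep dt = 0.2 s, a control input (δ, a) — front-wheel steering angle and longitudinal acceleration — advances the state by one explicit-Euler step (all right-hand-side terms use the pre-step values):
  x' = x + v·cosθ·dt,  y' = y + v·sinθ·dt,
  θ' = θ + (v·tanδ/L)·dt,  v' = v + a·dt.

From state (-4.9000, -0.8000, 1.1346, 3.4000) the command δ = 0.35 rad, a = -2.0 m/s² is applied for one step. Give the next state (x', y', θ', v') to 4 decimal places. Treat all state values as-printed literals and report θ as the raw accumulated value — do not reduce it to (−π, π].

x' = -4.9000 + 3.4000·cos(1.1346)·0.2 = -4.6127
y' = -0.8000 + 3.4000·sin(1.1346)·0.2 = -0.1837
θ' = 1.1346 + (3.4000/1.6)·tan(0.35)·0.2 = 1.2897
v' = 3.4000 − 2.0000·0.2 = 3.0000

(-4.6127, -0.1837, 1.2897, 3.0000)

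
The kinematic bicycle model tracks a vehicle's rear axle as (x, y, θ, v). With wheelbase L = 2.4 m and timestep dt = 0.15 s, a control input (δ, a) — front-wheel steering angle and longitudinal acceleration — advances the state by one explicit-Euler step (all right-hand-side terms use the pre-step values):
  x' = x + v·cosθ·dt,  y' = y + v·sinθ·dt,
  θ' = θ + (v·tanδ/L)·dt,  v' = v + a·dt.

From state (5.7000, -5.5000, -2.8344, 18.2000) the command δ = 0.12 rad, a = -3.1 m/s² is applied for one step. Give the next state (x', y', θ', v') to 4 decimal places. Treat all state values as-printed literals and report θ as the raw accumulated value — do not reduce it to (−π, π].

(3.0978, -6.3255, -2.6972, 17.7350)

x' = 5.7000 + 18.2000·cos(-2.8344)·0.15 = 3.0978
y' = -5.5000 + 18.2000·sin(-2.8344)·0.15 = -6.3255
θ' = -2.8344 + (18.2000/2.4)·tan(0.12)·0.15 = -2.6972
v' = 18.2000 − 3.1000·0.15 = 17.7350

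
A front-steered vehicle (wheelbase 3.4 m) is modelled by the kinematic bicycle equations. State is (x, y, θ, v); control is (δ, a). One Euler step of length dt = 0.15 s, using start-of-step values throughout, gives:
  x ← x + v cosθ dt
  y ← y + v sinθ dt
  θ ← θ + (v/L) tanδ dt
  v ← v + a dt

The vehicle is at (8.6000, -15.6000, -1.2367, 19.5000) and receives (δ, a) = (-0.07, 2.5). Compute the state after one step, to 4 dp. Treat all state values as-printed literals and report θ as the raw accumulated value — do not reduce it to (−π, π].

(9.5592, -18.3633, -1.2970, 19.8750)

x' = 8.6000 + 19.5000·cos(-1.2367)·0.15 = 9.5592
y' = -15.6000 + 19.5000·sin(-1.2367)·0.15 = -18.3633
θ' = -1.2367 + (19.5000/3.4)·tan(-0.07)·0.15 = -1.2970
v' = 19.5000 + 2.5000·0.15 = 19.8750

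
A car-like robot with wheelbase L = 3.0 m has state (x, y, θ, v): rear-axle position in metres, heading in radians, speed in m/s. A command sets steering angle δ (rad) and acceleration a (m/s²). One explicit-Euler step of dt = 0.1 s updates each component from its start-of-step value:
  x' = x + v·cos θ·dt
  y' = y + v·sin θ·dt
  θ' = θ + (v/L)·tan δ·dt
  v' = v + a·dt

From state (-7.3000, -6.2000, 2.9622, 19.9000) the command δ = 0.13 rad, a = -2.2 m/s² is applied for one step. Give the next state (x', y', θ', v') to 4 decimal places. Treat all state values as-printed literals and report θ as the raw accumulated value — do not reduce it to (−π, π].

x' = -7.3000 + 19.9000·cos(2.9622)·0.1 = -9.2581
y' = -6.2000 + 19.9000·sin(2.9622)·0.1 = -5.8449
θ' = 2.9622 + (19.9000/3.0)·tan(0.13)·0.1 = 3.0489
v' = 19.9000 − 2.2000·0.1 = 19.6800

(-9.2581, -5.8449, 3.0489, 19.6800)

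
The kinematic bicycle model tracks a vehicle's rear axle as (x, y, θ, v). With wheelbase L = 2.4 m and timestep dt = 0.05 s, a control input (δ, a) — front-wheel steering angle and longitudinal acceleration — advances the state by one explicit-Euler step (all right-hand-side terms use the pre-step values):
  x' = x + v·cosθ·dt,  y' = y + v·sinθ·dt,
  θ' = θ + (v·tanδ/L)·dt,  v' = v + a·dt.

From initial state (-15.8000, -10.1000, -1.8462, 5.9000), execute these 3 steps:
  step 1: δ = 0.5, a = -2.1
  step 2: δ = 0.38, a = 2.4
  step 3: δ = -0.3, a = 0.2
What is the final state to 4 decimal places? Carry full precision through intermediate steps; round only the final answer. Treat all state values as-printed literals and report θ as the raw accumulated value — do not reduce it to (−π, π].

after step 1 (δ=0.5, a=-2.1): (-15.880221, -10.383883, -1.779050, 5.795000)
after step 2 (δ=0.38, a=2.4): (-15.940127, -10.667373, -1.730830, 5.915000)
after step 3 (δ=-0.3, a=0.2): (-15.987255, -10.959343, -1.768949, 5.925000)

(-15.9873, -10.9593, -1.7689, 5.9250)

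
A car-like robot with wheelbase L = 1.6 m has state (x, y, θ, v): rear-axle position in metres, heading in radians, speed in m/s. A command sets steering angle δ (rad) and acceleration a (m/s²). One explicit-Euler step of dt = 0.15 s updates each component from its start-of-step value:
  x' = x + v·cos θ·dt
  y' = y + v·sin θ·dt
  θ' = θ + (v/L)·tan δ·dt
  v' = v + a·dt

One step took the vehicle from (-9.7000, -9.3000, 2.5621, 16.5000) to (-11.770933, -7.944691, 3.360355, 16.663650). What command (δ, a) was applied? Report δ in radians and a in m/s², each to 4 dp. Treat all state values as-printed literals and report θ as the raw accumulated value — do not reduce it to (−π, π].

a = (v'−v)/dt = (0.163650)/0.15 = 1.0910
Δθ = θ'−θ = 0.798255;  (v·dt/L) = 16.5000·0.15/1.6 = 1.546875
tan δ = Δθ·L/(v·dt) = 0.516044  →  δ = 0.4764

δ = 0.4764, a = 1.0910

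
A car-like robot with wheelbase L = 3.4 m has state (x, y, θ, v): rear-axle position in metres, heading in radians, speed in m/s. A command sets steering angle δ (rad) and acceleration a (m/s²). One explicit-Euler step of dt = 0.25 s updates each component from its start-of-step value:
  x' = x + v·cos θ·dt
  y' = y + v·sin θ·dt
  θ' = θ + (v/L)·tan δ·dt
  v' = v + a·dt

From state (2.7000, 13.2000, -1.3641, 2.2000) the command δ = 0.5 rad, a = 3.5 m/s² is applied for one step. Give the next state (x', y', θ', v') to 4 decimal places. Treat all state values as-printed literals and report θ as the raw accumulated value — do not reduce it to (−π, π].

x' = 2.7000 + 2.2000·cos(-1.3641)·0.25 = 2.8129
y' = 13.2000 + 2.2000·sin(-1.3641)·0.25 = 12.6617
θ' = -1.3641 + (2.2000/3.4)·tan(0.5)·0.25 = -1.2757
v' = 2.2000 + 3.5000·0.25 = 3.0750

(2.8129, 12.6617, -1.2757, 3.0750)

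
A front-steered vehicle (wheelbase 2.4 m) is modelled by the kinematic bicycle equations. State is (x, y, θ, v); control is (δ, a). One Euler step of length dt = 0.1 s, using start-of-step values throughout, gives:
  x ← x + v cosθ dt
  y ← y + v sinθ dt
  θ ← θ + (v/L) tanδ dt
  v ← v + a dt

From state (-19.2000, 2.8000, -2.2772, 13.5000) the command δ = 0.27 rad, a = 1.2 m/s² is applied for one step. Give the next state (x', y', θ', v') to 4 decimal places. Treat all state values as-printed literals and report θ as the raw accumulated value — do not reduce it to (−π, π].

(-20.0763, 1.7731, -2.1215, 13.6200)

x' = -19.2000 + 13.5000·cos(-2.2772)·0.1 = -20.0763
y' = 2.8000 + 13.5000·sin(-2.2772)·0.1 = 1.7731
θ' = -2.2772 + (13.5000/2.4)·tan(0.27)·0.1 = -2.1215
v' = 13.5000 + 1.2000·0.1 = 13.6200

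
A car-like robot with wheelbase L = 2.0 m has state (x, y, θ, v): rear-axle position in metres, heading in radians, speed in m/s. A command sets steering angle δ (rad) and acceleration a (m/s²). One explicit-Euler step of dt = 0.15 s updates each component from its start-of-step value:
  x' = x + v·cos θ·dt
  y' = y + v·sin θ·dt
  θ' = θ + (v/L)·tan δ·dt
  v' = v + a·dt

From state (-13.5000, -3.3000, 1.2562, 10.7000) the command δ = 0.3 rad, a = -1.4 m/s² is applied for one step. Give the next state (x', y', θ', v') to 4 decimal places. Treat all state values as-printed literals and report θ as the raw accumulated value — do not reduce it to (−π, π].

(-13.0034, -1.7738, 1.5044, 10.4900)

x' = -13.5000 + 10.7000·cos(1.2562)·0.15 = -13.0034
y' = -3.3000 + 10.7000·sin(1.2562)·0.15 = -1.7738
θ' = 1.2562 + (10.7000/2.0)·tan(0.3)·0.15 = 1.5044
v' = 10.7000 − 1.4000·0.15 = 10.4900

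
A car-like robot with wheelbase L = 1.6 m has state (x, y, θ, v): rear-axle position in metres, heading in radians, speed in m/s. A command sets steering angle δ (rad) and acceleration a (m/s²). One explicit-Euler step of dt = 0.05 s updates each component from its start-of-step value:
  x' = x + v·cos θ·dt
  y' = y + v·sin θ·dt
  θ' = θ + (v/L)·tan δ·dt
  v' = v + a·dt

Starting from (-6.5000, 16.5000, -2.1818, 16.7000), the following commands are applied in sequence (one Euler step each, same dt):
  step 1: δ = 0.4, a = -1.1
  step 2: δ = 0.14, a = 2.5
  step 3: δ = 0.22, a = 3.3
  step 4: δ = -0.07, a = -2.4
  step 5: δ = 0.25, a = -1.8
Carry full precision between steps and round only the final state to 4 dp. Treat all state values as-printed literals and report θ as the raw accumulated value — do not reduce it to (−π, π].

after step 1 (δ=0.4, a=-1.1): (-6.979031, 15.816074, -1.961155, 16.645000)
after step 2 (δ=0.14, a=2.5): (-7.295719, 15.046432, -1.887853, 16.770000)
after step 3 (δ=0.22, a=3.3): (-7.557139, 14.249726, -1.770663, 16.935000)
after step 4 (δ=-0.07, a=-2.4): (-7.725252, 13.419832, -1.807769, 16.815000)
after step 5 (δ=0.25, a=-1.8): (-7.922627, 12.602578, -1.673595, 16.725000)

(-7.9226, 12.6026, -1.6736, 16.7250)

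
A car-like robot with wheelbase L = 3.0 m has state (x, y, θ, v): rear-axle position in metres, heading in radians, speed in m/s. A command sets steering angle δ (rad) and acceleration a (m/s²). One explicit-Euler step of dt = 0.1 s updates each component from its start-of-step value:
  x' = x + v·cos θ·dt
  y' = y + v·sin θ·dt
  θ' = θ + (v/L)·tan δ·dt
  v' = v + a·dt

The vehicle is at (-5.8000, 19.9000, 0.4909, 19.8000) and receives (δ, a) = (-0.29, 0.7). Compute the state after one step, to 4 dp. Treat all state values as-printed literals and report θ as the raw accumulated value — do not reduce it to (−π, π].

x' = -5.8000 + 19.8000·cos(0.4909)·0.1 = -4.0538
y' = 19.9000 + 19.8000·sin(0.4909)·0.1 = 20.8334
θ' = 0.4909 + (19.8000/3.0)·tan(-0.29)·0.1 = 0.2939
v' = 19.8000 + 0.7000·0.1 = 19.8700

(-4.0538, 20.8334, 0.2939, 19.8700)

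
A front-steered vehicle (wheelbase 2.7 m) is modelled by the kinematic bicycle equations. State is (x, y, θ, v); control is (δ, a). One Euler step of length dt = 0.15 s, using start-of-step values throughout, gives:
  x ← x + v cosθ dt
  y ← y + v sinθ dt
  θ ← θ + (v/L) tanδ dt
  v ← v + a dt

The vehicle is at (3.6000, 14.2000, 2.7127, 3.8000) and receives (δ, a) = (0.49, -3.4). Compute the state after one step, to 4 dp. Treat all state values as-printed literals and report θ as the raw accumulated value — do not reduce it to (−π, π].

x' = 3.6000 + 3.8000·cos(2.7127)·0.15 = 3.0816
y' = 14.2000 + 3.8000·sin(2.7127)·0.15 = 14.4370
θ' = 2.7127 + (3.8000/2.7)·tan(0.49)·0.15 = 2.8253
v' = 3.8000 − 3.4000·0.15 = 3.2900

(3.0816, 14.4370, 2.8253, 3.2900)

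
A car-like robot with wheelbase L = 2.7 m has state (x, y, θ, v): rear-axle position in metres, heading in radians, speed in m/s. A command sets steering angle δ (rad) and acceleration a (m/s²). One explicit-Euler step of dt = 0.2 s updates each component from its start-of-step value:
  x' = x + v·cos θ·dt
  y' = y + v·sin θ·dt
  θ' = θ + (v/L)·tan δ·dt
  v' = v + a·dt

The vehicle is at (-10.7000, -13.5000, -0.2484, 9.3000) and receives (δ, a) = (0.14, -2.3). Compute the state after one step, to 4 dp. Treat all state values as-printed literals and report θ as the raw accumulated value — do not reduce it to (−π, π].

x' = -10.7000 + 9.3000·cos(-0.2484)·0.2 = -8.8971
y' = -13.5000 + 9.3000·sin(-0.2484)·0.2 = -13.9573
θ' = -0.2484 + (9.3000/2.7)·tan(0.14)·0.2 = -0.1513
v' = 9.3000 − 2.3000·0.2 = 8.8400

(-8.8971, -13.9573, -0.1513, 8.8400)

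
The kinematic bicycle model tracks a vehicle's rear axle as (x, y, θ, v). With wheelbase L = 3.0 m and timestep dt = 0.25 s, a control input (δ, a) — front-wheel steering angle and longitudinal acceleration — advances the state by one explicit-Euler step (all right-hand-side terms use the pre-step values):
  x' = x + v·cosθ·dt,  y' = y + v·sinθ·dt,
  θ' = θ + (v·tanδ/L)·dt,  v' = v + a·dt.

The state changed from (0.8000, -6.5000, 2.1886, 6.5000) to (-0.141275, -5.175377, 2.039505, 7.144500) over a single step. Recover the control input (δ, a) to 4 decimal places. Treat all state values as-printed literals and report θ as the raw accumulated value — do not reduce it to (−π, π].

a = (v'−v)/dt = (0.644500)/0.25 = 2.5780
Δθ = θ'−θ = -0.149095;  (v·dt/L) = 6.5000·0.25/3.0 = 0.541667
tan δ = Δθ·L/(v·dt) = -0.275252  →  δ = -0.2686

δ = -0.2686, a = 2.5780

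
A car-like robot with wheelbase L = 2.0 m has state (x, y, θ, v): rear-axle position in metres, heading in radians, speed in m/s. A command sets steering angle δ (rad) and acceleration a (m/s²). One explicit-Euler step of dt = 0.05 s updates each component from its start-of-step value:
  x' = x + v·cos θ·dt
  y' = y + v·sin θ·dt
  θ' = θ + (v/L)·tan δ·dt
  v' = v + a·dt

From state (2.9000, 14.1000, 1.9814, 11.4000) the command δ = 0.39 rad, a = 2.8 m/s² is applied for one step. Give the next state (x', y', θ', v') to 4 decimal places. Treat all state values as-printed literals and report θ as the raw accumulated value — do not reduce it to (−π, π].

x' = 2.9000 + 11.4000·cos(1.9814)·0.05 = 2.6725
y' = 14.1000 + 11.4000·sin(1.9814)·0.05 = 14.6226
θ' = 1.9814 + (11.4000/2.0)·tan(0.39)·0.05 = 2.0986
v' = 11.4000 + 2.8000·0.05 = 11.5400

(2.6725, 14.6226, 2.0986, 11.5400)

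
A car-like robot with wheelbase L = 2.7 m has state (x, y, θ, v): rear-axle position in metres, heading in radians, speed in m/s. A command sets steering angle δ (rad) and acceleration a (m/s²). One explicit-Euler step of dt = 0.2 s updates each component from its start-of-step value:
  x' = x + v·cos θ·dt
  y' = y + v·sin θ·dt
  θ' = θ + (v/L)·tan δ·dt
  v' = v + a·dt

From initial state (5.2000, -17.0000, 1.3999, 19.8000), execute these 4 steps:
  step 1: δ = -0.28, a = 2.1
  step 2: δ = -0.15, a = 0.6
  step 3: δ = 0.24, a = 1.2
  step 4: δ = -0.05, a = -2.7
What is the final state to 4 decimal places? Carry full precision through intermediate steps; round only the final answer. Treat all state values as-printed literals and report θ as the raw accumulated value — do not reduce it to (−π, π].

(12.8952, -3.2594, 1.0442, 20.0400)

after step 1 (δ=-0.28, a=2.1): (5.873460, -13.097686, 0.978154, 20.220000)
after step 2 (δ=-0.15, a=0.6): (8.132256, -9.743320, 0.751787, 20.340000)
after step 3 (δ=0.24, a=1.2): (11.103808, -6.965100, 1.120493, 20.580000)
after step 4 (δ=-0.05, a=-2.7): (12.895249, -3.259402, 1.044207, 20.040000)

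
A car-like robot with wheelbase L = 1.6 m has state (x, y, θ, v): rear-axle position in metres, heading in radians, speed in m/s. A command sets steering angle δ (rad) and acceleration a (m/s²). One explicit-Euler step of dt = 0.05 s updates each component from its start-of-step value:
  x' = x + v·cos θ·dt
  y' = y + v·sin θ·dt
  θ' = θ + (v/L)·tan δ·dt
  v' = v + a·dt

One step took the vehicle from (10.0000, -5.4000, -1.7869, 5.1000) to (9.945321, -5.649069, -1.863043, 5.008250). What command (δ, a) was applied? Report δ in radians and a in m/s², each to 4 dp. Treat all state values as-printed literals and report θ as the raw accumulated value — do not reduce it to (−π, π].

δ = -0.4457, a = -1.8350

a = (v'−v)/dt = (-0.091750)/0.05 = -1.8350
Δθ = θ'−θ = -0.076143;  (v·dt/L) = 5.1000·0.05/1.6 = 0.159375
tan δ = Δθ·L/(v·dt) = -0.477760  →  δ = -0.4457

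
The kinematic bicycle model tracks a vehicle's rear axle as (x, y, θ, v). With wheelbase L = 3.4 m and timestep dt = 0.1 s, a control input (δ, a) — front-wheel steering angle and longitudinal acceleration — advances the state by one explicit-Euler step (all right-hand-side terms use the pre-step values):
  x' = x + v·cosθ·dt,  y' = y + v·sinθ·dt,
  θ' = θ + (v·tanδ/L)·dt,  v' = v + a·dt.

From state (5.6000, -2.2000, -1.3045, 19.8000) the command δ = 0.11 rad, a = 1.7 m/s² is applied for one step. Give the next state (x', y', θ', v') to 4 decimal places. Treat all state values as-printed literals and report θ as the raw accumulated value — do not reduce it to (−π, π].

x' = 5.6000 + 19.8000·cos(-1.3045)·0.1 = 6.1211
y' = -2.2000 + 19.8000·sin(-1.3045)·0.1 = -4.1102
θ' = -1.3045 + (19.8000/3.4)·tan(0.11)·0.1 = -1.2402
v' = 19.8000 + 1.7000·0.1 = 19.9700

(6.1211, -4.1102, -1.2402, 19.9700)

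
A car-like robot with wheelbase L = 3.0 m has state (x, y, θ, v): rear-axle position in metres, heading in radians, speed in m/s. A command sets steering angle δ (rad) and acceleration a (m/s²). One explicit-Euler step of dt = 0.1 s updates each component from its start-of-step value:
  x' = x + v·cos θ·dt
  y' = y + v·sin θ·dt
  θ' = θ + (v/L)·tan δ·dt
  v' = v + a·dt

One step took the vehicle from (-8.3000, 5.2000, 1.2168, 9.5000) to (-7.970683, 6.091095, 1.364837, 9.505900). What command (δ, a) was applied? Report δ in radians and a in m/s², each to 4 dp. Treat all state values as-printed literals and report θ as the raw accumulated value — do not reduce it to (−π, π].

δ = 0.4373, a = 0.0590

a = (v'−v)/dt = (0.005900)/0.1 = 0.0590
Δθ = θ'−θ = 0.148037;  (v·dt/L) = 9.5000·0.1/3.0 = 0.316667
tan δ = Δθ·L/(v·dt) = 0.467485  →  δ = 0.4373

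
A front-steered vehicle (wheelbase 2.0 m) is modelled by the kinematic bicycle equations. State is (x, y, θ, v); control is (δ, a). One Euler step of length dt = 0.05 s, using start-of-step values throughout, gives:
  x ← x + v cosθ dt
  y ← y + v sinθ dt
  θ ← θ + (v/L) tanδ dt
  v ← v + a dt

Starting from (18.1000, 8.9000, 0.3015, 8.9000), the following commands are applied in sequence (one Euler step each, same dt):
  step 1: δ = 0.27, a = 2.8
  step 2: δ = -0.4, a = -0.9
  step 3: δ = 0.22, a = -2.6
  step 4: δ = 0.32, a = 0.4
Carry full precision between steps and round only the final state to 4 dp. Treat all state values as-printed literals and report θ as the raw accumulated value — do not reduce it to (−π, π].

after step 1 (δ=0.27, a=2.8): (18.524927, 9.032144, 0.363079, 9.040000)
after step 2 (δ=-0.4, a=-0.9): (18.947460, 9.192674, 0.267527, 8.995000)
after step 3 (δ=0.22, a=-2.6): (19.381211, 9.311564, 0.317814, 8.865000)
after step 4 (δ=0.32, a=0.4): (19.802264, 9.450075, 0.391258, 8.885000)

(19.8023, 9.4501, 0.3913, 8.8850)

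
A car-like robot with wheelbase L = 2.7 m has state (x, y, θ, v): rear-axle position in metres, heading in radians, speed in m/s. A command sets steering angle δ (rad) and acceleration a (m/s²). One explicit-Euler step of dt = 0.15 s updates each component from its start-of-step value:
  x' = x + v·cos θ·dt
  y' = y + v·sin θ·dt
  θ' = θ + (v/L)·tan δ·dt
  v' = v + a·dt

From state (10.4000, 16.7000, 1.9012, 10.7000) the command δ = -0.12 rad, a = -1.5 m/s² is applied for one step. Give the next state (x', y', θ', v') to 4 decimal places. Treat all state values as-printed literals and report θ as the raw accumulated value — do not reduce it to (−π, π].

x' = 10.4000 + 10.7000·cos(1.9012)·0.15 = 9.8793
y' = 16.7000 + 10.7000·sin(1.9012)·0.15 = 18.2182
θ' = 1.9012 + (10.7000/2.7)·tan(-0.12)·0.15 = 1.8295
v' = 10.7000 − 1.5000·0.15 = 10.4750

(9.8793, 18.2182, 1.8295, 10.4750)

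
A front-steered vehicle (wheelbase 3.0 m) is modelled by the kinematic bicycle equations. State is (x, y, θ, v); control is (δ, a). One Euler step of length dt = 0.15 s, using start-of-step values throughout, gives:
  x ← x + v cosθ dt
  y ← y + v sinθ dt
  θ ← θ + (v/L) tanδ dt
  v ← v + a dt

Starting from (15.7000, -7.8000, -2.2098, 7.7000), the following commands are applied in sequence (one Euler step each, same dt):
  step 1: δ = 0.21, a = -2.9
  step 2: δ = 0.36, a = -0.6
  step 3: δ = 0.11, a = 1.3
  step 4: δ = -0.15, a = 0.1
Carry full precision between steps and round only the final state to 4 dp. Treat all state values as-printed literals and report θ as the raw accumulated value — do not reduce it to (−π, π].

(13.5854, -11.6612, -2.0071, 7.3850)

after step 1 (δ=0.21, a=-2.9): (15.011163, -8.727107, -2.127740, 7.265000)
after step 2 (δ=0.36, a=-0.6): (14.435127, -9.652168, -1.991012, 7.175000)
after step 3 (δ=0.11, a=1.3): (13.996063, -10.634786, -1.951389, 7.370000)
after step 4 (δ=-0.15, a=0.1): (13.585402, -11.661181, -2.007083, 7.385000)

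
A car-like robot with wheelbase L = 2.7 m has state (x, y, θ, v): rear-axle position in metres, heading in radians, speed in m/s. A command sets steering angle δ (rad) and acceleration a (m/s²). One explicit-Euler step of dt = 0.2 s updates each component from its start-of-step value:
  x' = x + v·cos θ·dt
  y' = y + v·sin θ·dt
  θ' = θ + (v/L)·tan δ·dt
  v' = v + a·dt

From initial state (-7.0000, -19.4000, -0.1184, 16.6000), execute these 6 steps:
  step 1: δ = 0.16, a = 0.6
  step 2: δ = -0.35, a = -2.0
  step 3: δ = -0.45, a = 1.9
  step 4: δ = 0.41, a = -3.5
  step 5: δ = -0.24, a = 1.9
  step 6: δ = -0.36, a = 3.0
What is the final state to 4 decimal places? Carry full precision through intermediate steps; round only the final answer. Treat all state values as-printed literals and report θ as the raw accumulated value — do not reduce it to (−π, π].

(10.0090, -26.8713, -1.1651, 16.9800)

after step 1 (δ=0.16, a=0.6): (-3.703244, -19.792170, 0.080037, 16.720000)
after step 2 (δ=-0.35, a=-2.0): (-0.369949, -19.524812, -0.372058, 16.320000)
after step 3 (δ=-0.45, a=1.9): (2.670733, -20.711384, -0.956017, 16.700000)
after step 4 (δ=0.41, a=-3.5): (4.597171, -23.439833, -0.418363, 16.000000)
after step 5 (δ=-0.24, a=1.9): (7.521188, -24.739881, -0.708397, 16.380000)
after step 6 (δ=-0.36, a=3.0): (10.009001, -26.871304, -1.165099, 16.980000)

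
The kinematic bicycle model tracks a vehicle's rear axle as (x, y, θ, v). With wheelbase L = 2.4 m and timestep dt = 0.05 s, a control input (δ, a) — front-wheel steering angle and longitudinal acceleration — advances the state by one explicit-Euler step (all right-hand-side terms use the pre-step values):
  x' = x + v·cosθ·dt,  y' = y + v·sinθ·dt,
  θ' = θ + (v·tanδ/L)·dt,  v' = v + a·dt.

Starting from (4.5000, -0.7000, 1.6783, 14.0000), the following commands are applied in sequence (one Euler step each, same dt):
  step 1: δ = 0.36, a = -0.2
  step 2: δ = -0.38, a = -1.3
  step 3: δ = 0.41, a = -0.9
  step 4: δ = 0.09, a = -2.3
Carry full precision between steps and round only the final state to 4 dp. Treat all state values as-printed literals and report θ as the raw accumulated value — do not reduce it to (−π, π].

after step 1 (δ=0.36, a=-0.2): (4.424892, -0.004041, 1.788084, 13.990000)
after step 2 (δ=-0.38, a=-1.3): (4.274093, 0.679011, 1.671672, 13.925000)
after step 3 (δ=0.41, a=-0.9): (4.203977, 1.371721, 1.797760, 13.880000)
after step 4 (δ=0.09, a=-2.3): (4.047813, 2.047923, 1.823856, 13.765000)

(4.0478, 2.0479, 1.8239, 13.7650)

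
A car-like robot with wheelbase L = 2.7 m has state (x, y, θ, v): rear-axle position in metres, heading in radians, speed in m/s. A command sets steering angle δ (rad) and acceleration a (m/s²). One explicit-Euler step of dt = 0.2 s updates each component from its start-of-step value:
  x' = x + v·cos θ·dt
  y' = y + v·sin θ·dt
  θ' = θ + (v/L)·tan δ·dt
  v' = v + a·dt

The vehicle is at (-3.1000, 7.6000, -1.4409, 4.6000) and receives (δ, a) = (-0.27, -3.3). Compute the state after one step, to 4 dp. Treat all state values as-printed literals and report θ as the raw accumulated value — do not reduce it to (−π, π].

(-2.9808, 6.6878, -1.5352, 3.9400)

x' = -3.1000 + 4.6000·cos(-1.4409)·0.2 = -2.9808
y' = 7.6000 + 4.6000·sin(-1.4409)·0.2 = 6.6878
θ' = -1.4409 + (4.6000/2.7)·tan(-0.27)·0.2 = -1.5352
v' = 4.6000 − 3.3000·0.2 = 3.9400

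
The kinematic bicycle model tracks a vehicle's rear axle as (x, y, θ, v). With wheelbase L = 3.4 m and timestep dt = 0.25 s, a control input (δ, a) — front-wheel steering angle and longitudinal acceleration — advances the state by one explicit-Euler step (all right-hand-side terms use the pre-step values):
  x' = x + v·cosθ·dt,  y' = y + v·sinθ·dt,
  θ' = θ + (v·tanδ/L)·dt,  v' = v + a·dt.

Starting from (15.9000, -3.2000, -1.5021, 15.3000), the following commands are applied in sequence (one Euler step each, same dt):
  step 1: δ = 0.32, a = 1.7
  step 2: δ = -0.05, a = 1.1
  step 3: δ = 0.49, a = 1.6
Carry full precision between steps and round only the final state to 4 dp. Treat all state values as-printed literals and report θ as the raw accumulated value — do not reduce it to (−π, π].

after step 1 (δ=0.32, a=1.7): (16.162557, -7.015978, -1.129287, 15.725000)
after step 2 (δ=-0.05, a=1.1): (17.842398, -10.570252, -1.187148, 16.000000)
after step 3 (δ=0.49, a=1.6): (19.339624, -14.279472, -0.559632, 16.400000)

(19.3396, -14.2795, -0.5596, 16.4000)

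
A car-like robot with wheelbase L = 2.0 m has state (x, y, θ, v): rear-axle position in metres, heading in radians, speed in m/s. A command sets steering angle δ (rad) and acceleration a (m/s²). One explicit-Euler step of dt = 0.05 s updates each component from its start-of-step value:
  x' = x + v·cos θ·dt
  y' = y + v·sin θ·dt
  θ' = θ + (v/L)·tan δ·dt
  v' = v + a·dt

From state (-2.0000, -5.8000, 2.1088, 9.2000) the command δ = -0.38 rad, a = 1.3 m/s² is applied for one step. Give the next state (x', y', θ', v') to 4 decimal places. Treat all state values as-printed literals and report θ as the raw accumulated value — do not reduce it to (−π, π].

x' = -2.0000 + 9.2000·cos(2.1088)·0.05 = -2.2357
y' = -5.8000 + 9.2000·sin(2.1088)·0.05 = -5.4050
θ' = 2.1088 + (9.2000/2.0)·tan(-0.38)·0.05 = 2.0169
v' = 9.2000 + 1.3000·0.05 = 9.2650

(-2.2357, -5.4050, 2.0169, 9.2650)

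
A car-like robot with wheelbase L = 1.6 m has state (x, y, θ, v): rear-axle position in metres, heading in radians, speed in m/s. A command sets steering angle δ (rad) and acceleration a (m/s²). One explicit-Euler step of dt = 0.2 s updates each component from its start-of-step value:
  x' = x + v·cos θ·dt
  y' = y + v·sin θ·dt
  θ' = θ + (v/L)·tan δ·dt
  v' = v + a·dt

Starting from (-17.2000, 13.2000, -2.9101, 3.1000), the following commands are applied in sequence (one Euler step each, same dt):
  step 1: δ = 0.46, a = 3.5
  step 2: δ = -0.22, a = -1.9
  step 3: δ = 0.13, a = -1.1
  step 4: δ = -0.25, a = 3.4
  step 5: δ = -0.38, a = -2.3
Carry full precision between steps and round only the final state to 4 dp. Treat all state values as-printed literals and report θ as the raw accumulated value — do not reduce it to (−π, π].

(-20.4898, 12.0910, -3.0643, 3.4200)

after step 1 (δ=0.46, a=3.5): (-17.803462, 13.057753, -2.718114, 3.800000)
after step 2 (δ=-0.22, a=-1.9): (-18.496327, 12.745443, -2.824333, 3.420000)
after step 3 (δ=0.13, a=-1.1): (-19.146191, 12.532059, -2.768443, 3.200000)
after step 4 (δ=-0.25, a=3.4): (-19.742148, 12.298747, -2.870579, 3.880000)
after step 5 (δ=-0.38, a=-2.3): (-20.489825, 12.091005, -3.064295, 3.420000)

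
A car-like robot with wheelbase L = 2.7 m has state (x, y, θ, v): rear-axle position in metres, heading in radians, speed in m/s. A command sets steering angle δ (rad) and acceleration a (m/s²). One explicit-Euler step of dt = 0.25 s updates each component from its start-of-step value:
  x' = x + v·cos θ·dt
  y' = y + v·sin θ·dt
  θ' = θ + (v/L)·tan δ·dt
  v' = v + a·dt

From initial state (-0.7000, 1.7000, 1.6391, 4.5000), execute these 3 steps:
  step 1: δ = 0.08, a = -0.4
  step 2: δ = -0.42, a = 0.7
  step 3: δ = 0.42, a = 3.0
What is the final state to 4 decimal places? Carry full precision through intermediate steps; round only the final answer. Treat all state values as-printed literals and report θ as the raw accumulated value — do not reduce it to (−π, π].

after step 1 (δ=0.08, a=-0.4): (-0.776782, 2.822377, 1.672505, 4.400000)
after step 2 (δ=-0.42, a=0.7): (-0.888468, 3.916692, 1.490568, 4.575000)
after step 3 (δ=0.42, a=3.0): (-0.796805, 5.056763, 1.679741, 5.325000)

(-0.7968, 5.0568, 1.6797, 5.3250)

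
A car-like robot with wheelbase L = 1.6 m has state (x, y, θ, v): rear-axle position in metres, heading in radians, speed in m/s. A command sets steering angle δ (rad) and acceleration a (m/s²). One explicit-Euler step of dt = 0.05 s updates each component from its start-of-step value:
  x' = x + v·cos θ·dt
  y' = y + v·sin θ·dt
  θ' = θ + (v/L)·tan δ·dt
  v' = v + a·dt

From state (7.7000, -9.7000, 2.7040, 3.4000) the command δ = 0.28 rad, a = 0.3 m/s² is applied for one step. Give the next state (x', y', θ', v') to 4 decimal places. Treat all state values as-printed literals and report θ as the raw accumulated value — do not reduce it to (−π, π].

x' = 7.7000 + 3.4000·cos(2.7040)·0.05 = 7.5460
y' = -9.7000 + 3.4000·sin(2.7040)·0.05 = -9.6280
θ' = 2.7040 + (3.4000/1.6)·tan(0.28)·0.05 = 2.7346
v' = 3.4000 + 0.3000·0.05 = 3.4150

(7.5460, -9.6280, 2.7346, 3.4150)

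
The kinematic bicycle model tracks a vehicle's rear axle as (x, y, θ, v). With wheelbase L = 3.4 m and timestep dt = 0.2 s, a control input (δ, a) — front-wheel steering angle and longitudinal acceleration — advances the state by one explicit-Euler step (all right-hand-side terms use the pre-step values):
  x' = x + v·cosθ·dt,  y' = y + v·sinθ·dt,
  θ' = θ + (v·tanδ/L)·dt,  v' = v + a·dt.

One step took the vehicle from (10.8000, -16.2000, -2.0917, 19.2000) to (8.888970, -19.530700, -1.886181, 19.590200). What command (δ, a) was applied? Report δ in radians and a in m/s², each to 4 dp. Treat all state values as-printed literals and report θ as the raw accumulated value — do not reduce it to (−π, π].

a = (v'−v)/dt = (0.390200)/0.2 = 1.9510
Δθ = θ'−θ = 0.205519;  (v·dt/L) = 19.2000·0.2/3.4 = 1.129412
tan δ = Δθ·L/(v·dt) = 0.181970  →  δ = 0.1800

δ = 0.1800, a = 1.9510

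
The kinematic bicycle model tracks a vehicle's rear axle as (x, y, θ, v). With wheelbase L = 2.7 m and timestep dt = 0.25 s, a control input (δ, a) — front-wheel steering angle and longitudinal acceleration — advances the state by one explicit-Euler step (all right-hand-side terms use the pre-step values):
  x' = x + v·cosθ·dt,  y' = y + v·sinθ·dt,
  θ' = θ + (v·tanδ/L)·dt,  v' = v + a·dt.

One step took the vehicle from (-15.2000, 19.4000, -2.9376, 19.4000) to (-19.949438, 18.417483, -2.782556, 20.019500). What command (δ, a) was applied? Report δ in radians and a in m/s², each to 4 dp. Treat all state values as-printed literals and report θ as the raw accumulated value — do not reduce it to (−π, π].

δ = 0.0861, a = 2.4780

a = (v'−v)/dt = (0.619500)/0.25 = 2.4780
Δθ = θ'−θ = 0.155044;  (v·dt/L) = 19.4000·0.25/2.7 = 1.796296
tan δ = Δθ·L/(v·dt) = 0.086313  →  δ = 0.0861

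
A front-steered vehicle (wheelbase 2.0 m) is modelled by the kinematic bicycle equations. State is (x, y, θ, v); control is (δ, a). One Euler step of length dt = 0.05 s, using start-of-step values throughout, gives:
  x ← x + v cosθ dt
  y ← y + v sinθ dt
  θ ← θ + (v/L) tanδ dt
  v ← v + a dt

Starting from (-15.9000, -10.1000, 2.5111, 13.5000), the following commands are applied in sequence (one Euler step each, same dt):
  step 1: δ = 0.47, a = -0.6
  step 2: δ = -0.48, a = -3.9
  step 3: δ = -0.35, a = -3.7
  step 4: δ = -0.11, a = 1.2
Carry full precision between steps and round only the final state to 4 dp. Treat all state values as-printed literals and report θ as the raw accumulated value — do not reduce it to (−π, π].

after step 1 (δ=0.47, a=-0.6): (-16.445223, -9.702059, 2.682538, 13.470000)
after step 2 (δ=-0.48, a=-3.9): (-17.048996, -9.403631, 2.507223, 13.275000)
after step 3 (δ=-0.35, a=-3.7): (-17.583611, -9.010246, 2.386079, 13.090000)
after step 4 (δ=-0.11, a=1.2): (-18.060034, -8.561480, 2.349936, 13.150000)

(-18.0600, -8.5615, 2.3499, 13.1500)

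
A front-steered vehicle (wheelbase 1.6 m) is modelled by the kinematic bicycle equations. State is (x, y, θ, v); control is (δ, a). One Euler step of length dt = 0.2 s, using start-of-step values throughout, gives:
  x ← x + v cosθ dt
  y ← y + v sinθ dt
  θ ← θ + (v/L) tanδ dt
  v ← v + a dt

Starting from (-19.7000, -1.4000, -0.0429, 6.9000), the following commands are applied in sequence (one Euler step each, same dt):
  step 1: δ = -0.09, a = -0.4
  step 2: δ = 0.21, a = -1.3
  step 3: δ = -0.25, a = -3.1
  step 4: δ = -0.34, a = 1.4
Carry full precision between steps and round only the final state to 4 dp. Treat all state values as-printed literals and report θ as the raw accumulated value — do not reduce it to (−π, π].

after step 1 (δ=-0.09, a=-0.4): (-18.321270, -1.459184, -0.120735, 6.820000)
after step 2 (δ=0.21, a=-1.3): (-16.967199, -1.623467, 0.060969, 6.560000)
after step 3 (δ=-0.25, a=-3.1): (-15.657637, -1.543526, -0.148412, 5.940000)
after step 4 (δ=-0.34, a=1.4): (-14.482696, -1.719192, -0.411061, 6.220000)

(-14.4827, -1.7192, -0.4111, 6.2200)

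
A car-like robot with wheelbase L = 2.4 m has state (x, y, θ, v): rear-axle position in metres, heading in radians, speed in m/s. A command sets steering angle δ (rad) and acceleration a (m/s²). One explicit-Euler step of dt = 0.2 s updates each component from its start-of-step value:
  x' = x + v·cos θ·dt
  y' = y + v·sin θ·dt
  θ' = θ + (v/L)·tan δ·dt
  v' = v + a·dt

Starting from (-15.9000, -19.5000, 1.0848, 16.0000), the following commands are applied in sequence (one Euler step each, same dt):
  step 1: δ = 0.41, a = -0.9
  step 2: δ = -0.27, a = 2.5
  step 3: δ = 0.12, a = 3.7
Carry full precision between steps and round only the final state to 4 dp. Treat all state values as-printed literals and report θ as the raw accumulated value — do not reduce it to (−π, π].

after step 1 (δ=0.41, a=-0.9): (-14.405313, -16.670528, 1.664308, 15.820000)
after step 2 (δ=-0.27, a=2.5): (-14.700754, -13.520352, 1.299449, 16.320000)
after step 3 (δ=0.12, a=3.7): (-13.825905, -10.375779, 1.463437, 17.060000)

(-13.8259, -10.3758, 1.4634, 17.0600)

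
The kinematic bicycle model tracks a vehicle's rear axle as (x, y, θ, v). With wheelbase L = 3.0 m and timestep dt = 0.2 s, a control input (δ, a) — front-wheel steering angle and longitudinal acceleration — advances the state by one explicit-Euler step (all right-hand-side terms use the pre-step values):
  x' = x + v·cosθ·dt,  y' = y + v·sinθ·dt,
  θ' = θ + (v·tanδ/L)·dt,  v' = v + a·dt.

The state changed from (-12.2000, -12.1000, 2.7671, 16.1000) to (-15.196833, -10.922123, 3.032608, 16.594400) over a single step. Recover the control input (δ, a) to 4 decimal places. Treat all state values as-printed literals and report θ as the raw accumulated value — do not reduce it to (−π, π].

a = (v'−v)/dt = (0.494400)/0.2 = 2.4720
Δθ = θ'−θ = 0.265508;  (v·dt/L) = 16.1000·0.2/3.0 = 1.073333
tan δ = Δθ·L/(v·dt) = 0.247368  →  δ = 0.2425

δ = 0.2425, a = 2.4720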